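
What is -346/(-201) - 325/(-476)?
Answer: 230021/95676 ≈ 2.4042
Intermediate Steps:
-346/(-201) - 325/(-476) = -346*(-1/201) - 325*(-1/476) = 346/201 + 325/476 = 230021/95676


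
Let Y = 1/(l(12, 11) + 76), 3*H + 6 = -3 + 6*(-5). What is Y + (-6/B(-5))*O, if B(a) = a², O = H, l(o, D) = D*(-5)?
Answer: 1663/525 ≈ 3.1676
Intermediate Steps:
l(o, D) = -5*D
H = -13 (H = -2 + (-3 + 6*(-5))/3 = -2 + (-3 - 30)/3 = -2 + (⅓)*(-33) = -2 - 11 = -13)
O = -13
Y = 1/21 (Y = 1/(-5*11 + 76) = 1/(-55 + 76) = 1/21 ≈ 0.047619)
Y + (-6/B(-5))*O = 1/21 - 6/((-5)²)*(-13) = 1/21 - 6/25*(-13) = 1/21 + 78/25 = 1663/525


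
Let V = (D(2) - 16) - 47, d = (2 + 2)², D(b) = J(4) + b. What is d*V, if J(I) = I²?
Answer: -720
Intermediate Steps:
D(b) = 16 + b (D(b) = 4² + b = 16 + b)
d = 16 (d = 4² = 16)
V = -45 (V = ((16 + 2) - 16) - 47 = (18 - 16) - 47 = 2 - 47 = -45)
d*V = 16*(-45) = -720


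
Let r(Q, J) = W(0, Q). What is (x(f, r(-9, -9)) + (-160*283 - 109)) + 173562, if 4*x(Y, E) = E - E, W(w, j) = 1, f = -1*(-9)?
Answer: 128173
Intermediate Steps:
f = 9
r(Q, J) = 1
x(Y, E) = 0 (x(Y, E) = (E - E)/4 = (¼)*0 = 0)
(x(f, r(-9, -9)) + (-160*283 - 109)) + 173562 = (0 + (-160*283 - 109)) + 173562 = (0 + (-45280 - 109)) + 173562 = (0 - 45389) + 173562 = -45389 + 173562 = 128173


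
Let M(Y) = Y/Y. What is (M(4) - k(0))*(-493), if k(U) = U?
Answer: -493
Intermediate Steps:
M(Y) = 1
(M(4) - k(0))*(-493) = (1 - 1*0)*(-493) = (1 + 0)*(-493) = 1*(-493) = -493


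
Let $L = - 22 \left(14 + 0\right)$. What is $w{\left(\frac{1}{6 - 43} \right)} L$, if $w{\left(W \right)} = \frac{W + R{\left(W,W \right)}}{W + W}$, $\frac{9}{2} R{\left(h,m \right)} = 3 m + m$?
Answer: $- \frac{2618}{9} \approx -290.89$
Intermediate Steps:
$R{\left(h,m \right)} = \frac{8 m}{9}$ ($R{\left(h,m \right)} = \frac{2 \left(3 m + m\right)}{9} = \frac{2 \cdot 4 m}{9} = \frac{8 m}{9}$)
$w{\left(W \right)} = \frac{17}{18}$ ($w{\left(W \right)} = \frac{W + \frac{8 W}{9}}{W + W} = \frac{\frac{17}{9} W}{2 W} = \frac{17 W}{9} \frac{1}{2 W} = \frac{17}{18}$)
$L = -308$ ($L = \left(-22\right) 14 = -308$)
$w{\left(\frac{1}{6 - 43} \right)} L = \frac{17}{18} \left(-308\right) = - \frac{2618}{9}$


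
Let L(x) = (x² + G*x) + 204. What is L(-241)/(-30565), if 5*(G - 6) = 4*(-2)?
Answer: -286123/152825 ≈ -1.8722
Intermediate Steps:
G = 22/5 (G = 6 + (4*(-2))/5 = 6 + (⅕)*(-8) = 6 - 8/5 = 22/5 ≈ 4.4000)
L(x) = 204 + x² + 22*x/5 (L(x) = (x² + 22*x/5) + 204 = 204 + x² + 22*x/5)
L(-241)/(-30565) = (204 + (-241)² + (22/5)*(-241))/(-30565) = (204 + 58081 - 5302/5)*(-1/30565) = (286123/5)*(-1/30565) = -286123/152825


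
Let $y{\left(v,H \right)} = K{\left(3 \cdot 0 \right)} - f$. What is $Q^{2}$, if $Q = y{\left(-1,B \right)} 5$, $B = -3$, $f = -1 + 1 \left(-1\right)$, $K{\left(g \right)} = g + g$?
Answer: $100$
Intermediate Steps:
$K{\left(g \right)} = 2 g$
$f = -2$ ($f = -1 - 1 = -2$)
$y{\left(v,H \right)} = 2$ ($y{\left(v,H \right)} = 2 \cdot 3 \cdot 0 - -2 = 2 \cdot 0 + 2 = 0 + 2 = 2$)
$Q = 10$ ($Q = 2 \cdot 5 = 10$)
$Q^{2} = 10^{2} = 100$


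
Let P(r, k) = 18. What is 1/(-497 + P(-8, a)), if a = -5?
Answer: -1/479 ≈ -0.0020877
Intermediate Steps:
1/(-497 + P(-8, a)) = 1/(-497 + 18) = 1/(-479) = -1/479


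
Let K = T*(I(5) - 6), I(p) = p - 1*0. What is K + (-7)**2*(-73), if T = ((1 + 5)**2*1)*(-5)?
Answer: -3397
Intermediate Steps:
I(p) = p (I(p) = p + 0 = p)
T = -180 (T = (6**2*1)*(-5) = (36*1)*(-5) = 36*(-5) = -180)
K = 180 (K = -180*(5 - 6) = -180*(-1) = 180)
K + (-7)**2*(-73) = 180 + (-7)**2*(-73) = 180 + 49*(-73) = 180 - 3577 = -3397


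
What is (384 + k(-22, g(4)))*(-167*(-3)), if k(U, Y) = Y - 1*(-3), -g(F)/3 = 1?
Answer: 192384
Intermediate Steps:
g(F) = -3 (g(F) = -3*1 = -3)
k(U, Y) = 3 + Y (k(U, Y) = Y + 3 = 3 + Y)
(384 + k(-22, g(4)))*(-167*(-3)) = (384 + (3 - 3))*(-167*(-3)) = (384 + 0)*501 = 384*501 = 192384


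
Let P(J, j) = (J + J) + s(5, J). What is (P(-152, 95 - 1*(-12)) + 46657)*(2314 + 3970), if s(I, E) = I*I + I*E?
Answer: 286663512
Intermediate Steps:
s(I, E) = I**2 + E*I
P(J, j) = 25 + 7*J (P(J, j) = (J + J) + 5*(J + 5) = 2*J + 5*(5 + J) = 2*J + (25 + 5*J) = 25 + 7*J)
(P(-152, 95 - 1*(-12)) + 46657)*(2314 + 3970) = ((25 + 7*(-152)) + 46657)*(2314 + 3970) = ((25 - 1064) + 46657)*6284 = (-1039 + 46657)*6284 = 45618*6284 = 286663512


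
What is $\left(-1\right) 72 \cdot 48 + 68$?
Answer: $-3388$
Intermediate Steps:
$\left(-1\right) 72 \cdot 48 + 68 = \left(-72\right) 48 + 68 = -3456 + 68 = -3388$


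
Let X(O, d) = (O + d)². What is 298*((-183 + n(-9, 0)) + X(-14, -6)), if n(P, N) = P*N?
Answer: 64666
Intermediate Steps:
n(P, N) = N*P
298*((-183 + n(-9, 0)) + X(-14, -6)) = 298*((-183 + 0*(-9)) + (-14 - 6)²) = 298*((-183 + 0) + (-20)²) = 298*(-183 + 400) = 298*217 = 64666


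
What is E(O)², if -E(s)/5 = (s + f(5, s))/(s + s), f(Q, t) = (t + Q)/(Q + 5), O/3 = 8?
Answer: 72361/9216 ≈ 7.8517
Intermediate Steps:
O = 24 (O = 3*8 = 24)
f(Q, t) = (Q + t)/(5 + Q)
E(s) = -5*(½ + 11*s/10)/(2*s) (E(s) = -5*(s + (5 + s)/(5 + 5))/(s + s) = -5*(s + (5 + s)/10)/(2*s) = -5*(s + (5 + s)/10)*1/(2*s) = -5*(s + (½ + s/10))*1/(2*s) = -5*(½ + 11*s/10)*1/(2*s) = -5*(½ + 11*s/10)/(2*s))
E(O)² = ((¼)*(-5 - 11*24)/24)² = ((¼)*(1/24)*(-5 - 264))² = ((¼)*(1/24)*(-269))² = (-269/96)² = 72361/9216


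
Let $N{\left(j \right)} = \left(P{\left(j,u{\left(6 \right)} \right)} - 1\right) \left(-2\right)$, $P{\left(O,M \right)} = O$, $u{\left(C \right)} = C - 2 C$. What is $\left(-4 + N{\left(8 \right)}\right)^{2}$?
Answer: $324$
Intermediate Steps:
$u{\left(C \right)} = - C$
$N{\left(j \right)} = 2 - 2 j$ ($N{\left(j \right)} = \left(j - 1\right) \left(-2\right) = \left(-1 + j\right) \left(-2\right) = 2 - 2 j$)
$\left(-4 + N{\left(8 \right)}\right)^{2} = \left(-4 + \left(2 - 16\right)\right)^{2} = \left(-4 - 14\right)^{2} = \left(-18\right)^{2} = 324$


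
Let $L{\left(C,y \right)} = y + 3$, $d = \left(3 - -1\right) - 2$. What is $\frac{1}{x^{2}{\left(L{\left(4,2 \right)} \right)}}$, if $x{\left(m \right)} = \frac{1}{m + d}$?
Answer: $49$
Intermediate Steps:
$d = 2$ ($d = \left(3 + 1\right) - 2 = 4 - 2 = 2$)
$L{\left(C,y \right)} = 3 + y$
$x{\left(m \right)} = \frac{1}{2 + m}$ ($x{\left(m \right)} = \frac{1}{m + 2} = \frac{1}{2 + m}$)
$\frac{1}{x^{2}{\left(L{\left(4,2 \right)} \right)}} = \frac{1}{\left(\frac{1}{2 + \left(3 + 2\right)}\right)^{2}} = \frac{1}{\left(\frac{1}{2 + 5}\right)^{2}} = \frac{1}{\left(\frac{1}{7}\right)^{2}} = \frac{1}{\frac{1}{49}} = 49$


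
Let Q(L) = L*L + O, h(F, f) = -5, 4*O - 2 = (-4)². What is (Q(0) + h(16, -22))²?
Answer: ¼ ≈ 0.25000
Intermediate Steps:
O = 9/2 (O = ½ + (¼)*(-4)² = ½ + (¼)*16 = ½ + 4 = 9/2 ≈ 4.5000)
Q(L) = 9/2 + L² (Q(L) = L*L + 9/2 = L² + 9/2 = 9/2 + L²)
(Q(0) + h(16, -22))² = ((9/2 + 0²) - 5)² = ((9/2 + 0) - 5)² = (9/2 - 5)² = (-½)² = ¼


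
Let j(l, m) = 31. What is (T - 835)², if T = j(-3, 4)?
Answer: 646416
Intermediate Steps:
T = 31
(T - 835)² = (31 - 835)² = (-804)² = 646416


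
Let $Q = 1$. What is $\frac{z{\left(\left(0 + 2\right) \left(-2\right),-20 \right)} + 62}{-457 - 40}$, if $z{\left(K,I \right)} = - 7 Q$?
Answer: $- \frac{55}{497} \approx -0.11066$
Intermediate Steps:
$z{\left(K,I \right)} = -7$ ($z{\left(K,I \right)} = \left(-7\right) 1 = -7$)
$\frac{z{\left(\left(0 + 2\right) \left(-2\right),-20 \right)} + 62}{-457 - 40} = \frac{-7 + 62}{-457 - 40} = \frac{55}{-497} = 55 \left(- \frac{1}{497}\right) = - \frac{55}{497}$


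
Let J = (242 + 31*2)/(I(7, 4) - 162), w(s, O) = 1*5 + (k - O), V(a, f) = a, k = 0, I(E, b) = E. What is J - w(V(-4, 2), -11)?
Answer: -2784/155 ≈ -17.961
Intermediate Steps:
w(s, O) = 5 - O (w(s, O) = 1*5 + (0 - O) = 5 - O)
J = -304/155 (J = (242 + 31*2)/(7 - 162) = (242 + 62)/(-155) = 304*(-1/155) = -304/155 ≈ -1.9613)
J - w(V(-4, 2), -11) = -304/155 - (5 - 1*(-11)) = -304/155 - (5 + 11) = -304/155 - 1*16 = -304/155 - 16 = -2784/155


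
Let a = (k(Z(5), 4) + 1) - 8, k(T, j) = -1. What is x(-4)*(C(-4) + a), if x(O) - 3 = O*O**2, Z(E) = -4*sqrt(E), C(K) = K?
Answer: 732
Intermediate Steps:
x(O) = 3 + O**3 (x(O) = 3 + O*O**2 = 3 + O**3)
a = -8 (a = (-1 + 1) - 8 = 0 - 8 = -8)
x(-4)*(C(-4) + a) = (3 + (-4)**3)*(-4 - 8) = (3 - 64)*(-12) = -61*(-12) = 732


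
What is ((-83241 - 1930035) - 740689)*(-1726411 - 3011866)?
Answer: 13049049018305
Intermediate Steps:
((-83241 - 1930035) - 740689)*(-1726411 - 3011866) = (-2013276 - 740689)*(-4738277) = -2753965*(-4738277) = 13049049018305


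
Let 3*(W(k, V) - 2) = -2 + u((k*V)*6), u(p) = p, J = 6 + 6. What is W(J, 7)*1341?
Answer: 227076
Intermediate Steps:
J = 12
W(k, V) = 4/3 + 2*V*k (W(k, V) = 2 + (-2 + (k*V)*6)/3 = 2 + (-2 + (V*k)*6)/3 = 2 + (-2 + 6*V*k)/3 = 2 + (-2/3 + 2*V*k) = 4/3 + 2*V*k)
W(J, 7)*1341 = (4/3 + 2*7*12)*1341 = (4/3 + 168)*1341 = (508/3)*1341 = 227076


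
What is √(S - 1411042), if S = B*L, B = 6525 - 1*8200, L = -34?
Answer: 2*I*√338523 ≈ 1163.7*I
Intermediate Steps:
B = -1675 (B = 6525 - 8200 = -1675)
S = 56950 (S = -1675*(-34) = 56950)
√(S - 1411042) = √(56950 - 1411042) = √(-1354092) = 2*I*√338523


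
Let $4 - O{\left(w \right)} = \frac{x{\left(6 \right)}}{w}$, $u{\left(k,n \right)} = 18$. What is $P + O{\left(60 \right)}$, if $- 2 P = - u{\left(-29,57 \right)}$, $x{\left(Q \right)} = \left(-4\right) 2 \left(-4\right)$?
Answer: $\frac{187}{15} \approx 12.467$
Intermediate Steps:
$x{\left(Q \right)} = 32$ ($x{\left(Q \right)} = \left(-8\right) \left(-4\right) = 32$)
$P = 9$ ($P = - \frac{\left(-1\right) 18}{2} = \left(- \frac{1}{2}\right) \left(-18\right) = 9$)
$O{\left(w \right)} = 4 - \frac{32}{w}$
$P + O{\left(60 \right)} = 9 + \left(4 - \frac{32}{60}\right) = 9 + \left(4 - \frac{8}{15}\right) = 9 + \frac{52}{15} = \frac{187}{15}$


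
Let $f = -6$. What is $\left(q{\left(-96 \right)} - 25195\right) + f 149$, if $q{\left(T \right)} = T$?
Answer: $-26185$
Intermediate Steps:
$\left(q{\left(-96 \right)} - 25195\right) + f 149 = \left(-96 - 25195\right) - 894 = -25291 - 894 = -26185$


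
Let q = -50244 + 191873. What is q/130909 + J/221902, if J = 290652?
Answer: 34738360513/14524484459 ≈ 2.3917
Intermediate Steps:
q = 141629
q/130909 + J/221902 = 141629/130909 + 290652/221902 = 141629*(1/130909) + 290652*(1/221902) = 141629/130909 + 145326/110951 = 34738360513/14524484459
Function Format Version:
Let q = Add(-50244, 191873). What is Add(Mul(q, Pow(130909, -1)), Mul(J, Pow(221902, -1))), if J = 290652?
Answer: Rational(34738360513, 14524484459) ≈ 2.3917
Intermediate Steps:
q = 141629
Add(Mul(q, Pow(130909, -1)), Mul(J, Pow(221902, -1))) = Add(Mul(141629, Pow(130909, -1)), Mul(290652, Pow(221902, -1))) = Add(Mul(141629, Rational(1, 130909)), Mul(290652, Rational(1, 221902))) = Add(Rational(141629, 130909), Rational(145326, 110951)) = Rational(34738360513, 14524484459)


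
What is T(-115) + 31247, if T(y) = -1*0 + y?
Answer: 31132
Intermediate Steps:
T(y) = y (T(y) = 0 + y = y)
T(-115) + 31247 = -115 + 31247 = 31132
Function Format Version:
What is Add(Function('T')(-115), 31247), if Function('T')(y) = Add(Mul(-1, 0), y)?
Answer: 31132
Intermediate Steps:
Function('T')(y) = y (Function('T')(y) = Add(0, y) = y)
Add(Function('T')(-115), 31247) = Add(-115, 31247) = 31132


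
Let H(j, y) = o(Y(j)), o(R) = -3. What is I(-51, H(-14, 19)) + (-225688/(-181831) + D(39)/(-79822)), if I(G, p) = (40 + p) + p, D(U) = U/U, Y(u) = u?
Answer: 511494564493/14514114082 ≈ 35.241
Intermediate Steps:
D(U) = 1
H(j, y) = -3
I(G, p) = 40 + 2*p
I(-51, H(-14, 19)) + (-225688/(-181831) + D(39)/(-79822)) = (40 + 2*(-3)) + (-225688/(-181831) + 1/(-79822)) = (40 - 6) + (-225688*(-1/181831) + 1*(-1/79822)) = 34 + (225688/181831 - 1/79822) = 34 + 18014685705/14514114082 = 511494564493/14514114082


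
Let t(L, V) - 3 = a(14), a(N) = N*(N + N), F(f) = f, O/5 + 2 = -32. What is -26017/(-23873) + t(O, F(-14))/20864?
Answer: 552248523/498086272 ≈ 1.1087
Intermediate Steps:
O = -170 (O = -10 + 5*(-32) = -10 - 160 = -170)
a(N) = 2*N² (a(N) = N*(2*N) = 2*N²)
t(L, V) = 395 (t(L, V) = 3 + 2*14² = 3 + 2*196 = 3 + 392 = 395)
-26017/(-23873) + t(O, F(-14))/20864 = -26017/(-23873) + 395/20864 = -26017*(-1/23873) + 395*(1/20864) = 26017/23873 + 395/20864 = 552248523/498086272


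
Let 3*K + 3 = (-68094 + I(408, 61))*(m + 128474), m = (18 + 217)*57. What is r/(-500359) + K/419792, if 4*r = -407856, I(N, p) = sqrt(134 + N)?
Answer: -1611184509008629/210046705328 + 141869*sqrt(542)/1259376 ≈ -7668.0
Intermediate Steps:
r = -101964 (r = (1/4)*(-407856) = -101964)
m = 13395 (m = 235*57 = 13395)
K = -3220142563 + 141869*sqrt(542)/3 (K = -1 + ((-68094 + sqrt(134 + 408))*(13395 + 128474))/3 = -1 + ((-68094 + sqrt(542))*141869)/3 = -1 + (-9660427686 + 141869*sqrt(542))/3 = -1 + (-3220142562 + 141869*sqrt(542)/3) = -3220142563 + 141869*sqrt(542)/3 ≈ -3.2190e+9)
r/(-500359) + K/419792 = -101964/(-500359) + (-3220142563 + 141869*sqrt(542)/3)/419792 = -101964*(-1/500359) + (-3220142563 + 141869*sqrt(542)/3)*(1/419792) = 101964/500359 + (-3220142563/419792 + 141869*sqrt(542)/1259376) = -1611184509008629/210046705328 + 141869*sqrt(542)/1259376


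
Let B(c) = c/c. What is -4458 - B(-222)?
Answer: -4459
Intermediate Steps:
B(c) = 1
-4458 - B(-222) = -4458 - 1*1 = -4458 - 1 = -4459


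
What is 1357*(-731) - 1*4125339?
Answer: -5117306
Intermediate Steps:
1357*(-731) - 1*4125339 = -991967 - 4125339 = -5117306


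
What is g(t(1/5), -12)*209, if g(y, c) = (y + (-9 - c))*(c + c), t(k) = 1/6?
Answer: -15884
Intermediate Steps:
t(k) = 1/6 (t(k) = 1*(1/6) = 1/6)
g(y, c) = 2*c*(-9 + y - c) (g(y, c) = (-9 + y - c)*(2*c) = 2*c*(-9 + y - c))
g(t(1/5), -12)*209 = (2*(-12)*(-9 + 1/6 - 1*(-12)))*209 = (2*(-12)*(-9 + 1/6 + 12))*209 = (2*(-12)*(19/6))*209 = -76*209 = -15884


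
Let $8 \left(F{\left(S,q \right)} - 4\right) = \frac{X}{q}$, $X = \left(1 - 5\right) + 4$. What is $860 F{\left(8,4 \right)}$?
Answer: $3440$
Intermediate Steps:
$X = 0$ ($X = -4 + 4 = 0$)
$F{\left(S,q \right)} = 4$ ($F{\left(S,q \right)} = 4 + \frac{0 \frac{1}{q}}{8} = 4 + \frac{1}{8} \cdot 0 = 4 + 0 = 4$)
$860 F{\left(8,4 \right)} = 860 \cdot 4 = 3440$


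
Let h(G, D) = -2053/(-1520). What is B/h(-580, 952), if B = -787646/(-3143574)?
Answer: 598610960/3226878711 ≈ 0.18551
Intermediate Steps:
h(G, D) = 2053/1520 (h(G, D) = -2053*(-1/1520) = 2053/1520)
B = 393823/1571787 (B = -787646*(-1/3143574) = 393823/1571787 ≈ 0.25056)
B/h(-580, 952) = 393823/(1571787*(2053/1520)) = (393823/1571787)*(1520/2053) = 598610960/3226878711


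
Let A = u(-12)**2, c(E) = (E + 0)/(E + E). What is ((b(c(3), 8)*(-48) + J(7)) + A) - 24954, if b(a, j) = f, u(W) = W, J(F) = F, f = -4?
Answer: -24611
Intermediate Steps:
c(E) = 1/2 (c(E) = E/((2*E)) = E*(1/(2*E)) = 1/2)
b(a, j) = -4
A = 144 (A = (-12)**2 = 144)
((b(c(3), 8)*(-48) + J(7)) + A) - 24954 = ((-4*(-48) + 7) + 144) - 24954 = ((192 + 7) + 144) - 24954 = (199 + 144) - 24954 = 343 - 24954 = -24611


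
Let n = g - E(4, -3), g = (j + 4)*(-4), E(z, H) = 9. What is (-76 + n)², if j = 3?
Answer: 12769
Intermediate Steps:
g = -28 (g = (3 + 4)*(-4) = 7*(-4) = -28)
n = -37 (n = -28 - 1*9 = -28 - 9 = -37)
(-76 + n)² = (-76 - 37)² = (-113)² = 12769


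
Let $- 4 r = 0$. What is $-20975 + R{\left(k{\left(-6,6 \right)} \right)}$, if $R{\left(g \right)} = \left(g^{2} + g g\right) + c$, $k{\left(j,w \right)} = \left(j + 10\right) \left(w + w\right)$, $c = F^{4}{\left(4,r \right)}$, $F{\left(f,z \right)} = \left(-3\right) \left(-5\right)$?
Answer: $34258$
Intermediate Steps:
$r = 0$ ($r = \left(- \frac{1}{4}\right) 0 = 0$)
$F{\left(f,z \right)} = 15$
$c = 50625$ ($c = 15^{4} = 50625$)
$k{\left(j,w \right)} = 2 w \left(10 + j\right)$ ($k{\left(j,w \right)} = \left(10 + j\right) 2 w = 2 w \left(10 + j\right)$)
$R{\left(g \right)} = 50625 + 2 g^{2}$ ($R{\left(g \right)} = \left(g^{2} + g g\right) + 50625 = \left(g^{2} + g^{2}\right) + 50625 = 2 g^{2} + 50625 = 50625 + 2 g^{2}$)
$-20975 + R{\left(k{\left(-6,6 \right)} \right)} = -20975 + \left(50625 + 2 \left(2 \cdot 6 \left(10 - 6\right)\right)^{2}\right) = -20975 + \left(50625 + 2 \left(2 \cdot 6 \cdot 4\right)^{2}\right) = -20975 + \left(50625 + 2 \cdot 48^{2}\right) = -20975 + \left(50625 + 2 \cdot 2304\right) = -20975 + \left(50625 + 4608\right) = -20975 + 55233 = 34258$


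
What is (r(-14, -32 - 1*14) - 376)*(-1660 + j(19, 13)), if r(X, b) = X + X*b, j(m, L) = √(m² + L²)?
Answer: -421640 + 254*√530 ≈ -4.1579e+5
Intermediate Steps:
j(m, L) = √(L² + m²)
(r(-14, -32 - 1*14) - 376)*(-1660 + j(19, 13)) = (-14*(1 + (-32 - 1*14)) - 376)*(-1660 + √(13² + 19²)) = (-14*(1 + (-32 - 14)) - 376)*(-1660 + √(169 + 361)) = (-14*(1 - 46) - 376)*(-1660 + √530) = (-14*(-45) - 376)*(-1660 + √530) = (630 - 376)*(-1660 + √530) = 254*(-1660 + √530) = -421640 + 254*√530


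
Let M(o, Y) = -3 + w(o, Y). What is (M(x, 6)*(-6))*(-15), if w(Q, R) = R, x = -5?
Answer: 270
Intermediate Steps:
M(o, Y) = -3 + Y
(M(x, 6)*(-6))*(-15) = ((-3 + 6)*(-6))*(-15) = (3*(-6))*(-15) = -18*(-15) = 270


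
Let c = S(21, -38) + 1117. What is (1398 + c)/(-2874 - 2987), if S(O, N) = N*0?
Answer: -2515/5861 ≈ -0.42911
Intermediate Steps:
S(O, N) = 0
c = 1117 (c = 0 + 1117 = 1117)
(1398 + c)/(-2874 - 2987) = (1398 + 1117)/(-2874 - 2987) = 2515/(-5861) = 2515*(-1/5861) = -2515/5861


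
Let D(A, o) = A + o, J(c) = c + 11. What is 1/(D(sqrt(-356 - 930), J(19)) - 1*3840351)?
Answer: -3840321/14748065384327 - I*sqrt(1286)/14748065384327 ≈ -2.6039e-7 - 2.4316e-12*I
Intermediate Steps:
J(c) = 11 + c
1/(D(sqrt(-356 - 930), J(19)) - 1*3840351) = 1/((sqrt(-356 - 930) + (11 + 19)) - 1*3840351) = 1/((sqrt(-1286) + 30) - 3840351) = 1/((I*sqrt(1286) + 30) - 3840351) = 1/((30 + I*sqrt(1286)) - 3840351) = 1/(-3840321 + I*sqrt(1286))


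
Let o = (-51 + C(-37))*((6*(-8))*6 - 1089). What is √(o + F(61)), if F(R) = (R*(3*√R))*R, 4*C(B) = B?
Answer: √(331857 + 44652*√61)/2 ≈ 412.49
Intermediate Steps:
C(B) = B/4
F(R) = 3*R^(5/2) (F(R) = (3*R^(3/2))*R = 3*R^(5/2))
o = 331857/4 (o = (-51 + (¼)*(-37))*((6*(-8))*6 - 1089) = (-51 - 37/4)*(-48*6 - 1089) = -241*(-288 - 1089)/4 = -241/4*(-1377) = 331857/4 ≈ 82964.)
√(o + F(61)) = √(331857/4 + 3*61^(5/2)) = √(331857/4 + 3*(3721*√61)) = √(331857/4 + 11163*√61)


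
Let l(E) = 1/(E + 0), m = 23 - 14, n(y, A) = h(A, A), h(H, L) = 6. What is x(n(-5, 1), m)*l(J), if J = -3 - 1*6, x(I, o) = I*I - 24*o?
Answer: 20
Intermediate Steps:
n(y, A) = 6
m = 9
x(I, o) = I² - 24*o
J = -9 (J = -3 - 6 = -9)
l(E) = 1/E
x(n(-5, 1), m)*l(J) = (6² - 24*9)/(-9) = (36 - 216)*(-⅑) = -180*(-⅑) = 20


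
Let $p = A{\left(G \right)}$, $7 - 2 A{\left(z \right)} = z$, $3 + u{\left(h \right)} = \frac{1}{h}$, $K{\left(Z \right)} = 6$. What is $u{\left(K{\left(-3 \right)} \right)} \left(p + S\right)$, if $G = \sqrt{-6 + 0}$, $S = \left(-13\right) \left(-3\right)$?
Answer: $- \frac{1445}{12} + \frac{17 i \sqrt{6}}{12} \approx -120.42 + 3.4701 i$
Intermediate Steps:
$u{\left(h \right)} = -3 + \frac{1}{h}$
$S = 39$
$G = i \sqrt{6}$ ($G = \sqrt{-6} = i \sqrt{6} \approx 2.4495 i$)
$A{\left(z \right)} = \frac{7}{2} - \frac{z}{2}$
$p = \frac{7}{2} - \frac{i \sqrt{6}}{2} \approx 3.5 - 1.2247 i$
$u{\left(K{\left(-3 \right)} \right)} \left(p + S\right) = \left(-3 + \frac{1}{6}\right) \left(\left(\frac{7}{2} - \frac{i \sqrt{6}}{2}\right) + 39\right) = \left(-3 + \frac{1}{6}\right) \left(\frac{85}{2} - \frac{i \sqrt{6}}{2}\right) = - \frac{17 \left(\frac{85}{2} - \frac{i \sqrt{6}}{2}\right)}{6} = - \frac{1445}{12} + \frac{17 i \sqrt{6}}{12}$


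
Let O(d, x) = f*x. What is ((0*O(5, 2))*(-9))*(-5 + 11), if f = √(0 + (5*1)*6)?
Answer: 0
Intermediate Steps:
f = √30 (f = √(0 + 5*6) = √(0 + 30) = √30 ≈ 5.4772)
O(d, x) = x*√30 (O(d, x) = √30*x = x*√30)
((0*O(5, 2))*(-9))*(-5 + 11) = ((0*(2*√30))*(-9))*(-5 + 11) = (0*(-9))*6 = 0*6 = 0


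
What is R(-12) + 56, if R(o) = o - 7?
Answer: 37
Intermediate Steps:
R(o) = -7 + o
R(-12) + 56 = (-7 - 12) + 56 = -19 + 56 = 37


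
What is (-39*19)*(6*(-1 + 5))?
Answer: -17784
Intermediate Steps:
(-39*19)*(6*(-1 + 5)) = -4446*4 = -741*24 = -17784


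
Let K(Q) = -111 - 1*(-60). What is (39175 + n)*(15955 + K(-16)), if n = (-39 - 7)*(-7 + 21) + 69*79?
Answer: 699489728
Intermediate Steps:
K(Q) = -51 (K(Q) = -111 + 60 = -51)
n = 4807 (n = -46*14 + 5451 = -644 + 5451 = 4807)
(39175 + n)*(15955 + K(-16)) = (39175 + 4807)*(15955 - 51) = 43982*15904 = 699489728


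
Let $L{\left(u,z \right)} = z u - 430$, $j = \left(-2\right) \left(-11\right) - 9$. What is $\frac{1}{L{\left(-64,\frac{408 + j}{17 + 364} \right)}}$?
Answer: $- \frac{381}{190774} \approx -0.0019971$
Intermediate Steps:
$j = 13$ ($j = 22 - 9 = 13$)
$L{\left(u,z \right)} = -430 + u z$ ($L{\left(u,z \right)} = u z - 430 = -430 + u z$)
$\frac{1}{L{\left(-64,\frac{408 + j}{17 + 364} \right)}} = \frac{1}{-430 - 64 \frac{408 + 13}{17 + 364}} = \frac{1}{-430 - 64 \cdot \frac{421}{381}} = \frac{1}{-430 - 64 \cdot 421 \cdot \frac{1}{381}} = \frac{1}{-430 - \frac{26944}{381}} = \frac{1}{- \frac{190774}{381}} = - \frac{381}{190774}$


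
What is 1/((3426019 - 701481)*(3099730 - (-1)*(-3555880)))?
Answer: -1/1242798008700 ≈ -8.0464e-13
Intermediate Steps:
1/((3426019 - 701481)*(3099730 - (-1)*(-3555880))) = 1/(2724538*(3099730 - 1*3555880)) = 1/(2724538*(3099730 - 3555880)) = (1/2724538)/(-456150) = (1/2724538)*(-1/456150) = -1/1242798008700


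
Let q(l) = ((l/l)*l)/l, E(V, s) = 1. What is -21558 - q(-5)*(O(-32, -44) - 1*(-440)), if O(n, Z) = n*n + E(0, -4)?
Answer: -23023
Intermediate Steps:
O(n, Z) = 1 + n**2 (O(n, Z) = n*n + 1 = n**2 + 1 = 1 + n**2)
q(l) = 1 (q(l) = (1*l)/l = l/l = 1)
-21558 - q(-5)*(O(-32, -44) - 1*(-440)) = -21558 - ((1 + (-32)**2) - 1*(-440)) = -21558 - ((1 + 1024) + 440) = -21558 - (1025 + 440) = -21558 - 1465 = -23023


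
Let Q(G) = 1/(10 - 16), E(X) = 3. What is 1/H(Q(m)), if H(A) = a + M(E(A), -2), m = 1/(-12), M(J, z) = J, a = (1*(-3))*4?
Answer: -⅑ ≈ -0.11111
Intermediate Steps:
a = -12 (a = -3*4 = -12)
m = -1/12 ≈ -0.083333
Q(G) = -⅙ (Q(G) = 1/(-6) = -⅙)
H(A) = -9 (H(A) = -12 + 3 = -9)
1/H(Q(m)) = 1/(-9) = -⅑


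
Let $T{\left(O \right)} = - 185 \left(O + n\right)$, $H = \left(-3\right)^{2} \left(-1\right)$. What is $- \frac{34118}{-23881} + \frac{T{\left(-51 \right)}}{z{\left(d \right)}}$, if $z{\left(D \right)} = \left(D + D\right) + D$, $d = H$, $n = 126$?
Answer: $\frac{110756687}{214929} \approx 515.32$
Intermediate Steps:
$H = -9$ ($H = 9 \left(-1\right) = -9$)
$d = -9$
$z{\left(D \right)} = 3 D$ ($z{\left(D \right)} = 2 D + D = 3 D$)
$T{\left(O \right)} = -23310 - 185 O$ ($T{\left(O \right)} = - 185 \left(O + 126\right) = - 185 \left(126 + O\right) = -23310 - 185 O$)
$- \frac{34118}{-23881} + \frac{T{\left(-51 \right)}}{z{\left(d \right)}} = - \frac{34118}{-23881} + \frac{-23310 - -9435}{3 \left(-9\right)} = \left(-34118\right) \left(- \frac{1}{23881}\right) + \frac{-23310 + 9435}{-27} = \frac{34118}{23881} - - \frac{4625}{9} = \frac{34118}{23881} + \frac{4625}{9} = \frac{110756687}{214929}$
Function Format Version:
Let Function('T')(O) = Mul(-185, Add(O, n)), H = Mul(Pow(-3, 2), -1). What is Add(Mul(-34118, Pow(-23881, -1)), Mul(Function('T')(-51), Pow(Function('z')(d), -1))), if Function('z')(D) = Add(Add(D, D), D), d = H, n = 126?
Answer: Rational(110756687, 214929) ≈ 515.32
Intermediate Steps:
H = -9 (H = Mul(9, -1) = -9)
d = -9
Function('z')(D) = Mul(3, D) (Function('z')(D) = Add(Mul(2, D), D) = Mul(3, D))
Function('T')(O) = Add(-23310, Mul(-185, O)) (Function('T')(O) = Mul(-185, Add(O, 126)) = Mul(-185, Add(126, O)) = Add(-23310, Mul(-185, O)))
Add(Mul(-34118, Pow(-23881, -1)), Mul(Function('T')(-51), Pow(Function('z')(d), -1))) = Add(Mul(-34118, Pow(-23881, -1)), Mul(Add(-23310, Mul(-185, -51)), Pow(Mul(3, -9), -1))) = Add(Mul(-34118, Rational(-1, 23881)), Mul(Add(-23310, 9435), Pow(-27, -1))) = Add(Rational(34118, 23881), Mul(-13875, Rational(-1, 27))) = Add(Rational(34118, 23881), Rational(4625, 9)) = Rational(110756687, 214929)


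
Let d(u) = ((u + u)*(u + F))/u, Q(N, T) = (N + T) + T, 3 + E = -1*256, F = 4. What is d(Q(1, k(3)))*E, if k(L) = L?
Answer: -5698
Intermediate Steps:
E = -259 (E = -3 - 1*256 = -3 - 256 = -259)
Q(N, T) = N + 2*T
d(u) = 8 + 2*u (d(u) = ((u + u)*(u + 4))/u = ((2*u)*(4 + u))/u = (2*u*(4 + u))/u = 8 + 2*u)
d(Q(1, k(3)))*E = (8 + 2*(1 + 2*3))*(-259) = (8 + 2*(1 + 6))*(-259) = (8 + 2*7)*(-259) = (8 + 14)*(-259) = 22*(-259) = -5698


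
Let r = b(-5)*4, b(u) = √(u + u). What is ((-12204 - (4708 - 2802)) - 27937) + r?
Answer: -42047 + 4*I*√10 ≈ -42047.0 + 12.649*I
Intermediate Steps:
b(u) = √2*√u (b(u) = √(2*u) = √2*√u)
r = 4*I*√10 (r = (√2*√(-5))*4 = (√2*(I*√5))*4 = (I*√10)*4 = 4*I*√10 ≈ 12.649*I)
((-12204 - (4708 - 2802)) - 27937) + r = ((-12204 - (4708 - 2802)) - 27937) + 4*I*√10 = ((-12204 - 1*1906) - 27937) + 4*I*√10 = ((-12204 - 1906) - 27937) + 4*I*√10 = (-14110 - 27937) + 4*I*√10 = -42047 + 4*I*√10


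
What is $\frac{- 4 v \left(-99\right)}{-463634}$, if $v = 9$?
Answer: $- \frac{1782}{231817} \approx -0.0076871$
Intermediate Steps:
$\frac{- 4 v \left(-99\right)}{-463634} = \frac{\left(-4\right) 9 \left(-99\right)}{-463634} = \left(-36\right) \left(-99\right) \left(- \frac{1}{463634}\right) = 3564 \left(- \frac{1}{463634}\right) = - \frac{1782}{231817}$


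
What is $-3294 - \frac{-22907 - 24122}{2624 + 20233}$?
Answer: $- \frac{75243929}{22857} \approx -3291.9$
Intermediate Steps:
$-3294 - \frac{-22907 - 24122}{2624 + 20233} = -3294 - - \frac{47029}{22857} = -3294 + \frac{47029}{22857} = - \frac{75243929}{22857}$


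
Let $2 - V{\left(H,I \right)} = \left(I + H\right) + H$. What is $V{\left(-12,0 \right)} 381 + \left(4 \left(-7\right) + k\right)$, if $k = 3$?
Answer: $9881$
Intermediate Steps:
$V{\left(H,I \right)} = 2 - I - 2 H$ ($V{\left(H,I \right)} = 2 - \left(\left(I + H\right) + H\right) = 2 - \left(\left(H + I\right) + H\right) = 2 - \left(I + 2 H\right) = 2 - I - 2 H$)
$V{\left(-12,0 \right)} 381 + \left(4 \left(-7\right) + k\right) = \left(2 - 0 - -24\right) 381 + \left(4 \left(-7\right) + 3\right) = \left(2 + 0 + 24\right) 381 + \left(-28 + 3\right) = 26 \cdot 381 - 25 = 9906 - 25 = 9881$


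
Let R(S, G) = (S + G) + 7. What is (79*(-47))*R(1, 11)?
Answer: -70547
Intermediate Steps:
R(S, G) = 7 + G + S (R(S, G) = (G + S) + 7 = 7 + G + S)
(79*(-47))*R(1, 11) = (79*(-47))*(7 + 11 + 1) = -3713*19 = -70547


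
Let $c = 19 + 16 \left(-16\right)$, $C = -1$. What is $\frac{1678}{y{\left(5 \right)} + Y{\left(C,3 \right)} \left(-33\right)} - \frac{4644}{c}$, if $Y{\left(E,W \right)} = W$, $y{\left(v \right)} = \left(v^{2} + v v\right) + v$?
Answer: $- \frac{32225}{1738} \approx -18.541$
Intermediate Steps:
$y{\left(v \right)} = v + 2 v^{2}$ ($y{\left(v \right)} = \left(v^{2} + v^{2}\right) + v = 2 v^{2} + v = v + 2 v^{2}$)
$c = -237$ ($c = 19 - 256 = -237$)
$\frac{1678}{y{\left(5 \right)} + Y{\left(C,3 \right)} \left(-33\right)} - \frac{4644}{c} = \frac{1678}{5 \left(1 + 2 \cdot 5\right) + 3 \left(-33\right)} - \frac{4644}{-237} = \frac{1678}{5 \left(1 + 10\right) - 99} - - \frac{1548}{79} = \frac{1678}{5 \cdot 11 - 99} + \frac{1548}{79} = \frac{1678}{55 - 99} + \frac{1548}{79} = \frac{1678}{-44} + \frac{1548}{79} = 1678 \left(- \frac{1}{44}\right) + \frac{1548}{79} = - \frac{839}{22} + \frac{1548}{79} = - \frac{32225}{1738}$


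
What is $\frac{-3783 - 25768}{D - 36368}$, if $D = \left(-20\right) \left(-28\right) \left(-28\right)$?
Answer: $\frac{29551}{52048} \approx 0.56776$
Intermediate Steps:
$D = -15680$ ($D = 560 \left(-28\right) = -15680$)
$\frac{-3783 - 25768}{D - 36368} = \frac{-3783 - 25768}{-15680 - 36368} = - \frac{29551}{-52048} = \left(-29551\right) \left(- \frac{1}{52048}\right) = \frac{29551}{52048}$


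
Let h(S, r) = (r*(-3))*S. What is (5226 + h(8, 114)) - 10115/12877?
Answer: 32053615/12877 ≈ 2489.2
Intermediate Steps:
h(S, r) = -3*S*r (h(S, r) = (-3*r)*S = -3*S*r)
(5226 + h(8, 114)) - 10115/12877 = (5226 - 3*8*114) - 10115/12877 = (5226 - 2736) - 10115*1/12877 = 2490 - 10115/12877 = 32053615/12877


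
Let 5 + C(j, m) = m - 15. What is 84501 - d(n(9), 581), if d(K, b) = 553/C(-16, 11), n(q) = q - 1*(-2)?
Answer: 761062/9 ≈ 84563.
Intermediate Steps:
C(j, m) = -20 + m (C(j, m) = -5 + (m - 15) = -5 + (-15 + m) = -20 + m)
n(q) = 2 + q (n(q) = q + 2 = 2 + q)
d(K, b) = -553/9 (d(K, b) = 553/(-20 + 11) = 553/(-9) = 553*(-1/9) = -553/9)
84501 - d(n(9), 581) = 84501 - 1*(-553/9) = 84501 + 553/9 = 761062/9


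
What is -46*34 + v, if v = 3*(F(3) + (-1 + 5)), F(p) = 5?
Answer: -1537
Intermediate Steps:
v = 27 (v = 3*(5 + (-1 + 5)) = 3*(5 + 4) = 3*9 = 27)
-46*34 + v = -46*34 + 27 = -1564 + 27 = -1537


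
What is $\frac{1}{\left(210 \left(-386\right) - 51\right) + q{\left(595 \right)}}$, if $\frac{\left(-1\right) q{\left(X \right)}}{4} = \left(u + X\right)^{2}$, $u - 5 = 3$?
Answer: $- \frac{1}{1535547} \approx -6.5123 \cdot 10^{-7}$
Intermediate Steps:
$u = 8$ ($u = 5 + 3 = 8$)
$q{\left(X \right)} = - 4 \left(8 + X\right)^{2}$
$\frac{1}{\left(210 \left(-386\right) - 51\right) + q{\left(595 \right)}} = \frac{1}{\left(210 \left(-386\right) - 51\right) - 4 \left(8 + 595\right)^{2}} = \frac{1}{\left(-81060 - 51\right) - 4 \cdot 603^{2}} = \frac{1}{-81111 - 1454436} = \frac{1}{-1535547} = - \frac{1}{1535547}$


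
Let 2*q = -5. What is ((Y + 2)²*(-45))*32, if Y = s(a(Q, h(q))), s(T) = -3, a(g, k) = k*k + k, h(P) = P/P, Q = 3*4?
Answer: -1440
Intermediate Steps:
q = -5/2 (q = (½)*(-5) = -5/2 ≈ -2.5000)
Q = 12
h(P) = 1
a(g, k) = k + k² (a(g, k) = k² + k = k + k²)
Y = -3
((Y + 2)²*(-45))*32 = ((-3 + 2)²*(-45))*32 = ((-1)²*(-45))*32 = (1*(-45))*32 = -45*32 = -1440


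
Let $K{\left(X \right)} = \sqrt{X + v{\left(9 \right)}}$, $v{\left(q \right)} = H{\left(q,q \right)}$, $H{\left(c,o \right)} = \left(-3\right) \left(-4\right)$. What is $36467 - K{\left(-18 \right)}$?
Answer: $36467 - i \sqrt{6} \approx 36467.0 - 2.4495 i$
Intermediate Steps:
$H{\left(c,o \right)} = 12$
$v{\left(q \right)} = 12$
$K{\left(X \right)} = \sqrt{12 + X}$ ($K{\left(X \right)} = \sqrt{X + 12} = \sqrt{12 + X}$)
$36467 - K{\left(-18 \right)} = 36467 - \sqrt{12 - 18} = 36467 - \sqrt{-6} = 36467 - i \sqrt{6}$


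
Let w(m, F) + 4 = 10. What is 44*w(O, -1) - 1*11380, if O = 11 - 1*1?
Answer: -11116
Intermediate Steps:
O = 10 (O = 11 - 1 = 10)
w(m, F) = 6 (w(m, F) = -4 + 10 = 6)
44*w(O, -1) - 1*11380 = 44*6 - 1*11380 = 264 - 11380 = -11116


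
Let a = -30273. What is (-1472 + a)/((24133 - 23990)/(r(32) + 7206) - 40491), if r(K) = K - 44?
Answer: 20761230/26481101 ≈ 0.78400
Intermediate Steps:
r(K) = -44 + K
(-1472 + a)/((24133 - 23990)/(r(32) + 7206) - 40491) = (-1472 - 30273)/((24133 - 23990)/((-44 + 32) + 7206) - 40491) = -31745/(143/(-12 + 7206) - 40491) = -31745/(143/7194 - 40491) = -31745/(143*(1/7194) - 40491) = -31745/(13/654 - 40491) = -31745/(-26481101/654) = -31745*(-654/26481101) = 20761230/26481101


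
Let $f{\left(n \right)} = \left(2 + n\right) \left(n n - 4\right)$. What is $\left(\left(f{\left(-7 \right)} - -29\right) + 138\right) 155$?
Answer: $-8990$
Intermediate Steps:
$f{\left(n \right)} = \left(-4 + n^{2}\right) \left(2 + n\right)$ ($f{\left(n \right)} = \left(2 + n\right) \left(n^{2} - 4\right) = \left(2 + n\right) \left(-4 + n^{2}\right) = \left(-4 + n^{2}\right) \left(2 + n\right)$)
$\left(\left(f{\left(-7 \right)} - -29\right) + 138\right) 155 = \left(\left(\left(-8 + \left(-7\right)^{3} - -28 + 2 \left(-7\right)^{2}\right) - -29\right) + 138\right) 155 = \left(\left(\left(-8 - 343 + 28 + 2 \cdot 49\right) + 29\right) + 138\right) 155 = \left(\left(\left(-8 - 343 + 28 + 98\right) + 29\right) + 138\right) 155 = \left(\left(-225 + 29\right) + 138\right) 155 = \left(-196 + 138\right) 155 = \left(-58\right) 155 = -8990$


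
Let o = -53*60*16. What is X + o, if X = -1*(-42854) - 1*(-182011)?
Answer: 173985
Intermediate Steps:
X = 224865 (X = 42854 + 182011 = 224865)
o = -50880 (o = -3180*16 = -50880)
X + o = 224865 - 50880 = 173985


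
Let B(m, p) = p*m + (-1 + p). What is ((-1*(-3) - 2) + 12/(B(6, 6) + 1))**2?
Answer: 81/49 ≈ 1.6531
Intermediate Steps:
B(m, p) = -1 + p + m*p (B(m, p) = m*p + (-1 + p) = -1 + p + m*p)
((-1*(-3) - 2) + 12/(B(6, 6) + 1))**2 = ((-1*(-3) - 2) + 12/((-1 + 6 + 6*6) + 1))**2 = ((3 - 2) + 12/((-1 + 6 + 36) + 1))**2 = (1 + 12/(41 + 1))**2 = (1 + 12/42)**2 = (1 + (1/42)*12)**2 = (1 + 2/7)**2 = (9/7)**2 = 81/49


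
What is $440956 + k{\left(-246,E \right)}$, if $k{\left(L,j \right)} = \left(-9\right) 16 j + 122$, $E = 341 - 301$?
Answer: $435318$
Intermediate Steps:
$E = 40$ ($E = 341 - 301 = 40$)
$k{\left(L,j \right)} = 122 - 144 j$ ($k{\left(L,j \right)} = - 144 j + 122 = 122 - 144 j$)
$440956 + k{\left(-246,E \right)} = 440956 + \left(122 - 5760\right) = 440956 - 5638 = 435318$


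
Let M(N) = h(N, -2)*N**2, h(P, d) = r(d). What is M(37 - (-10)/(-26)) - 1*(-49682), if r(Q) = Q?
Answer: 7943106/169 ≈ 47001.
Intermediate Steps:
h(P, d) = d
M(N) = -2*N**2
M(37 - (-10)/(-26)) - 1*(-49682) = -2*(37 - (-10)/(-26))**2 - 1*(-49682) = -2*(37 - (-10)*(-1)/26)**2 + 49682 = -2*(37 - 1*5/13)**2 + 49682 = -2*(37 - 5/13)**2 + 49682 = -2*(476/13)**2 + 49682 = -2*226576/169 + 49682 = -453152/169 + 49682 = 7943106/169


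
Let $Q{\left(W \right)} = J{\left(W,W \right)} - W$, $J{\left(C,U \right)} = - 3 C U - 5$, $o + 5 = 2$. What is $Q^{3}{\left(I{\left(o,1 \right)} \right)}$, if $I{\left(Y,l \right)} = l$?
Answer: $-729$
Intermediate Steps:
$o = -3$ ($o = -5 + 2 = -3$)
$J{\left(C,U \right)} = -5 - 3 C U$ ($J{\left(C,U \right)} = - 3 C U - 5 = -5 - 3 C U$)
$Q{\left(W \right)} = -5 - W - 3 W^{2}$ ($Q{\left(W \right)} = \left(-5 - 3 W W\right) - W = \left(-5 - 3 W^{2}\right) - W = -5 - W - 3 W^{2}$)
$Q^{3}{\left(I{\left(o,1 \right)} \right)} = \left(-5 - 1 - 3 \cdot 1^{2}\right)^{3} = \left(-5 - 1 - 3\right)^{3} = \left(-9\right)^{3} = -729$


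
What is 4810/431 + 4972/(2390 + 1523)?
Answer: 20964462/1686503 ≈ 12.431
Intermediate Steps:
4810/431 + 4972/(2390 + 1523) = 4810*(1/431) + 4972/3913 = 4810/431 + 4972*(1/3913) = 4810/431 + 4972/3913 = 20964462/1686503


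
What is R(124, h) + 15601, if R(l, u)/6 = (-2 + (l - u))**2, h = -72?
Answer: 241417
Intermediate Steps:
R(l, u) = 6*(-2 + l - u)**2 (R(l, u) = 6*(-2 + (l - u))**2 = 6*(-2 + l - u)**2)
R(124, h) + 15601 = 6*(2 - 72 - 1*124)**2 + 15601 = 6*(2 - 72 - 124)**2 + 15601 = 6*(-194)**2 + 15601 = 6*37636 + 15601 = 225816 + 15601 = 241417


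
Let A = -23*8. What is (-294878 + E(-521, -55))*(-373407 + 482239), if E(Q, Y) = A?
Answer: -32112187584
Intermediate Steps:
A = -184
E(Q, Y) = -184
(-294878 + E(-521, -55))*(-373407 + 482239) = (-294878 - 184)*(-373407 + 482239) = -295062*108832 = -32112187584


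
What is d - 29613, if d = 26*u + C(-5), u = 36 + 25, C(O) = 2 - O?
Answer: -28020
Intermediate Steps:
u = 61
d = 1593 (d = 26*61 + (2 - 1*(-5)) = 1586 + (2 + 5) = 1586 + 7 = 1593)
d - 29613 = 1593 - 29613 = -28020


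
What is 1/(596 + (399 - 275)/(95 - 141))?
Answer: 23/13646 ≈ 0.0016855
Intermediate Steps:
1/(596 + (399 - 275)/(95 - 141)) = 1/(596 + 124/(-46)) = 1/(596 + 124*(-1/46)) = 1/(596 - 62/23) = 1/(13646/23) = 23/13646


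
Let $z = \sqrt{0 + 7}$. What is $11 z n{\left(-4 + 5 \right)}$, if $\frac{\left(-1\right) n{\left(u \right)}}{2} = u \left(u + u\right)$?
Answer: $- 44 \sqrt{7} \approx -116.41$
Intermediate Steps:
$n{\left(u \right)} = - 4 u^{2}$ ($n{\left(u \right)} = - 2 u \left(u + u\right) = - 2 u 2 u = - 2 \cdot 2 u^{2} = - 4 u^{2}$)
$z = \sqrt{7} \approx 2.6458$
$11 z n{\left(-4 + 5 \right)} = 11 \sqrt{7} \left(- 4 \left(-4 + 5\right)^{2}\right) = 11 \sqrt{7} \left(- 4 \cdot 1^{2}\right) = 11 \sqrt{7} \left(\left(-4\right) 1\right) = 11 \sqrt{7} \left(-4\right) = - 44 \sqrt{7}$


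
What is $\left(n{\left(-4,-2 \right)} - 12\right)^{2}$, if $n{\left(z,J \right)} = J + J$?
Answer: $256$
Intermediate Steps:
$n{\left(z,J \right)} = 2 J$
$\left(n{\left(-4,-2 \right)} - 12\right)^{2} = \left(2 \left(-2\right) - 12\right)^{2} = \left(-4 - 12\right)^{2} = \left(-16\right)^{2} = 256$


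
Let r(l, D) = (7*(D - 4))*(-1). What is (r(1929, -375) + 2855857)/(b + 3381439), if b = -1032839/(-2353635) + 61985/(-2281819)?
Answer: 15351825369603423150/18160253889521600201 ≈ 0.84535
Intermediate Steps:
r(l, D) = 28 - 7*D (r(l, D) = (7*(-4 + D))*(-1) = (-28 + 7*D)*(-1) = 28 - 7*D)
b = 2210861588666/5370569062065 (b = -1032839*(-1/2353635) + 61985*(-1/2281819) = 1032839/2353635 - 61985/2281819 = 2210861588666/5370569062065 ≈ 0.41166)
(r(1929, -375) + 2855857)/(b + 3381439) = ((28 - 7*(-375)) + 2855857)/(2210861588666/5370569062065 + 3381439) = ((28 + 2625) + 2855857)/(18160253889521600201/5370569062065) = (2653 + 2855857)*(5370569062065/18160253889521600201) = 2858510*(5370569062065/18160253889521600201) = 15351825369603423150/18160253889521600201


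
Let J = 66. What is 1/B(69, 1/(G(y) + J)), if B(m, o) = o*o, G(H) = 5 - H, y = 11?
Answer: 3600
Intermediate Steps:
B(m, o) = o²
1/B(69, 1/(G(y) + J)) = 1/((1/((5 - 1*11) + 66))²) = 1/((1/((5 - 11) + 66))²) = 1/((1/(-6 + 66))²) = 1/((1/60)²) = 1/(1/3600) = 3600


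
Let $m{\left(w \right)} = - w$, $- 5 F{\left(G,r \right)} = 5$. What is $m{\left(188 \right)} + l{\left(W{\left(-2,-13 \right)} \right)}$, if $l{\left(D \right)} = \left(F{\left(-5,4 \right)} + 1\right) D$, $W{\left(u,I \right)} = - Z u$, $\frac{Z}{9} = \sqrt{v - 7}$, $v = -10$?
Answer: $-188$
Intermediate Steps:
$F{\left(G,r \right)} = -1$ ($F{\left(G,r \right)} = \left(- \frac{1}{5}\right) 5 = -1$)
$Z = 9 i \sqrt{17}$ ($Z = 9 \sqrt{-10 - 7} = 9 \sqrt{-17} = 9 i \sqrt{17} \approx 37.108 i$)
$W{\left(u,I \right)} = - 9 i u \sqrt{17}$ ($W{\left(u,I \right)} = - 9 i \sqrt{17} u = - 9 i u \sqrt{17}$)
$l{\left(D \right)} = 0$ ($l{\left(D \right)} = \left(-1 + 1\right) D = 0 D = 0$)
$m{\left(188 \right)} + l{\left(W{\left(-2,-13 \right)} \right)} = \left(-1\right) 188 + 0 = -188 + 0 = -188$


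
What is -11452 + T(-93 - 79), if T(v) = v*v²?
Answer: -5099900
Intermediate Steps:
T(v) = v³
-11452 + T(-93 - 79) = -11452 + (-93 - 79)³ = -11452 + (-172)³ = -11452 - 5088448 = -5099900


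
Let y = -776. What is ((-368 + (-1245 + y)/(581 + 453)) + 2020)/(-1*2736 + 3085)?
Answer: 36301/7678 ≈ 4.7279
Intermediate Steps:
((-368 + (-1245 + y)/(581 + 453)) + 2020)/(-1*2736 + 3085) = ((-368 + (-1245 - 776)/(581 + 453)) + 2020)/(-1*2736 + 3085) = ((-368 - 2021/1034) + 2020)/(-2736 + 3085) = ((-368 - 2021*1/1034) + 2020)/349 = ((-368 - 43/22) + 2020)*(1/349) = (-8139/22 + 2020)*(1/349) = (36301/22)*(1/349) = 36301/7678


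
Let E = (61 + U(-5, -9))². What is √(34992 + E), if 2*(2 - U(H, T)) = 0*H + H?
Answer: √157129/2 ≈ 198.20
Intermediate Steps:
U(H, T) = 2 - H/2 (U(H, T) = 2 - (0*H + H)/2 = 2 - (0 + H)/2 = 2 - H/2)
E = 17161/4 (E = (61 + (2 - ½*(-5)))² = (61 + (2 + 5/2))² = (61 + 9/2)² = (131/2)² = 17161/4 ≈ 4290.3)
√(34992 + E) = √(34992 + 17161/4) = √(157129/4) = √157129/2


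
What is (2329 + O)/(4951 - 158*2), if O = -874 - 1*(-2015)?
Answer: 694/927 ≈ 0.74865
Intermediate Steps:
O = 1141 (O = -874 + 2015 = 1141)
(2329 + O)/(4951 - 158*2) = (2329 + 1141)/(4951 - 158*2) = 3470/(4951 - 316) = 3470/4635 = 3470*(1/4635) = 694/927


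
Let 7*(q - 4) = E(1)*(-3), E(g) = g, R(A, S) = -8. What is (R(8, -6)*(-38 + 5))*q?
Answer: 6600/7 ≈ 942.86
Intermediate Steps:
q = 25/7 (q = 4 + (1*(-3))/7 = 4 + (1/7)*(-3) = 4 - 3/7 = 25/7 ≈ 3.5714)
(R(8, -6)*(-38 + 5))*q = -8*(-38 + 5)*(25/7) = -8*(-33)*(25/7) = 264*(25/7) = 6600/7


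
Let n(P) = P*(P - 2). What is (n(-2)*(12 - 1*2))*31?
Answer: 2480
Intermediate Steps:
n(P) = P*(-2 + P)
(n(-2)*(12 - 1*2))*31 = ((-2*(-2 - 2))*(12 - 1*2))*31 = ((-2*(-4))*(12 - 2))*31 = (8*10)*31 = 80*31 = 2480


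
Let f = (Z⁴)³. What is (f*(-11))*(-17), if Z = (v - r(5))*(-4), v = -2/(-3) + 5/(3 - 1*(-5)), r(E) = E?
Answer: 46187205466704020236758427/2176782336 ≈ 2.1218e+16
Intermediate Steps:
v = 31/24 (v = -2*(-⅓) + 5/(3 + 5) = ⅔ + 5/8 = 31/24 ≈ 1.2917)
Z = 89/6 (Z = (31/24 - 1*5)*(-4) = (31/24 - 5)*(-4) = -89/24*(-4) = 89/6 ≈ 14.833)
f = 246990403565262140303521/2176782336 (f = ((89/6)⁴)³ = (62742241/1296)³ = 246990403565262140303521/2176782336 ≈ 1.1347e+14)
(f*(-11))*(-17) = ((246990403565262140303521/2176782336)*(-11))*(-17) = -2716894439217883543338731/2176782336*(-17) = 46187205466704020236758427/2176782336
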